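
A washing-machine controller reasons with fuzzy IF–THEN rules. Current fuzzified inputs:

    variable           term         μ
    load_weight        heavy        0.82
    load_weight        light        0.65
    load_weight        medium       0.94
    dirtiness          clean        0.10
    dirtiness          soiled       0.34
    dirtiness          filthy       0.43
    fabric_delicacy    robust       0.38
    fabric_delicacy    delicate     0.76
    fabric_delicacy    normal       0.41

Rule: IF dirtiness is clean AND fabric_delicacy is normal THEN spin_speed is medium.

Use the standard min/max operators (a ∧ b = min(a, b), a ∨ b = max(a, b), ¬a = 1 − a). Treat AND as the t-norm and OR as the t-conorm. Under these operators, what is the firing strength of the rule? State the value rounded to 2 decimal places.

firing strength: clean=0.10, normal=0.41; AND[min(a, b)] → w = 0.10

0.10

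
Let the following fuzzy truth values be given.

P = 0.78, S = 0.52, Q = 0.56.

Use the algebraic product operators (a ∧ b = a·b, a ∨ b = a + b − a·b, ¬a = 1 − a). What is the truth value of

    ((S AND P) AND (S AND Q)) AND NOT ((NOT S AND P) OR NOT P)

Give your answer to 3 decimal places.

S AND P = a·b on (0.5200, 0.7800) = 0.4056
S AND Q = a·b on (0.5200, 0.5600) = 0.2912
(S AND P) AND (S AND Q) = a·b on (0.4056, 0.2912) = 0.1181
NOT S = 1 − 0.5200 = 0.4800
NOT S AND P = a·b on (0.4800, 0.7800) = 0.3744
NOT P = 1 − 0.7800 = 0.2200
(NOT S AND P) OR NOT P = a + b − a·b on (0.3744, 0.2200) = 0.5120
NOT ((NOT S AND P) OR NOT P) = 1 − 0.5120 = 0.4880
((S AND P) AND (S AND Q)) AND NOT ((NOT S AND P) OR NOT P) = a·b on (0.1181, 0.4880) = 0.0576

0.058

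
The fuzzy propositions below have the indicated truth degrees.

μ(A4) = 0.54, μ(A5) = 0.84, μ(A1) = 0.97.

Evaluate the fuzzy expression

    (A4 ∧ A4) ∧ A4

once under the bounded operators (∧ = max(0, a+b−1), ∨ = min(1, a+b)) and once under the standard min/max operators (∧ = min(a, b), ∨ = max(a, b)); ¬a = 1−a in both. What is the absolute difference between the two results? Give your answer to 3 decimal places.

0.540

Under bounded:
  A4 ∧ A4 = max(0, a+b−1) on (0.54, 0.54) = 0.08
  (A4 ∧ A4) ∧ A4 = max(0, a+b−1) on (0.08, 0.54) = 0.00
  → value = 0.0000
Under standard min/max:
  A4 ∧ A4 = min(a, b) on (0.54, 0.54) = 0.54
  (A4 ∧ A4) ∧ A4 = min(a, b) on (0.54, 0.54) = 0.54
  → value = 0.5400
|0.0000 − 0.5400| = 0.540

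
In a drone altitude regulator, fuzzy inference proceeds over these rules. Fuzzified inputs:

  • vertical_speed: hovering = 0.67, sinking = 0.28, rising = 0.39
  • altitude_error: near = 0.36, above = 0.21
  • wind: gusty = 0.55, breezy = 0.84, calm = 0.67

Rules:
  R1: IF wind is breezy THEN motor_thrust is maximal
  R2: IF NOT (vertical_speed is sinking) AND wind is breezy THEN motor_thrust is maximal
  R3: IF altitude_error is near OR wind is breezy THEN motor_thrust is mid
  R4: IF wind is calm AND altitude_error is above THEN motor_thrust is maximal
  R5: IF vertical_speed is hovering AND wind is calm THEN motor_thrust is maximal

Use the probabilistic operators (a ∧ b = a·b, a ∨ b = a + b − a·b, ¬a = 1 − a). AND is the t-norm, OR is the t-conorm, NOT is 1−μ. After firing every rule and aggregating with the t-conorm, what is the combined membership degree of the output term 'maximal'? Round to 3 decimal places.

R1: breezy=0.84 → w = 0.8400
R2: ¬sinking=1−0.28=0.72, breezy=0.84; AND[a·b] → w = 0.6048
R3: near=0.36, breezy=0.84; OR[a + b − a·b] → w = 0.8976
R4: calm=0.67, above=0.21; AND[a·b] → w = 0.1407
R5: hovering=0.67, calm=0.67; AND[a·b] → w = 0.4489
Rules with consequent 'maximal': {R1, R2, R4, R5} → strengths 0.8400, 0.6048, 0.1407, 0.4489
Aggregate via t-conorm [a + b − a·b]: 0.9701

0.970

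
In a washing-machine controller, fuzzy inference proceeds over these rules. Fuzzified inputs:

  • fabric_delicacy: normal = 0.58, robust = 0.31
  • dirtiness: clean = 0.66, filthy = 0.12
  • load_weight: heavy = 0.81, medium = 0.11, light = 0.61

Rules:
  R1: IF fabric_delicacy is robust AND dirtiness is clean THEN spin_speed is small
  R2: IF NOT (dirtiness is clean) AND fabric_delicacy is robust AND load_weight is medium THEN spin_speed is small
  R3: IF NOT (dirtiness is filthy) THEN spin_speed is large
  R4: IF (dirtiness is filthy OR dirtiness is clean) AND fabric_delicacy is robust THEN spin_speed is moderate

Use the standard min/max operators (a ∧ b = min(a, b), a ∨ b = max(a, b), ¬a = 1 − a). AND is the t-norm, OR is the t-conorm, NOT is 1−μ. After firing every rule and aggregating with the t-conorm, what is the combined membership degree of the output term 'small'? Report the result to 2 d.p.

R1: robust=0.31, clean=0.66; AND[min(a, b)] → w = 0.31
R2: ¬clean=1−0.66=0.34, robust=0.31, medium=0.11; AND[min(a, b)] → w = 0.11
R3: ¬filthy=1−0.12=0.88 → w = 0.88
R4: (filthy=0.12 OR clean=0.66) = 0.66; AND[min(a, b)] with robust=0.31 → w = 0.31
Rules with consequent 'small': {R1, R2} → strengths 0.31, 0.11
Aggregate via t-conorm [max(a, b)]: 0.31

0.31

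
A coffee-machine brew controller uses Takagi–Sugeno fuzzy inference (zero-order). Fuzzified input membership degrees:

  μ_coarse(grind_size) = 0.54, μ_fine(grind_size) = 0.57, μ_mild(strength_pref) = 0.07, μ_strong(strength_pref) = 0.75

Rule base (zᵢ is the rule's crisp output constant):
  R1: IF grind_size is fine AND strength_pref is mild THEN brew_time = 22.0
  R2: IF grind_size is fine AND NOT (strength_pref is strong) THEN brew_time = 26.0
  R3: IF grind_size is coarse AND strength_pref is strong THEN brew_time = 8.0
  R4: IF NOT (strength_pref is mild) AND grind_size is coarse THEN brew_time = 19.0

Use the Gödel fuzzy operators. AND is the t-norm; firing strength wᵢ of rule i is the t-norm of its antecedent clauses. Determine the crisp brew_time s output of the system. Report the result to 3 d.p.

R1 (z=22.0): fine=0.57, mild=0.07; AND[min(a, b)] → w = 0.07
R2 (z=26.0): fine=0.57, ¬strong=1−0.75=0.25; AND[min(a, b)] → w = 0.25
R3 (z=8.0): coarse=0.54, strong=0.75; AND[min(a, b)] → w = 0.54
R4 (z=19.0): ¬mild=1−0.07=0.93, coarse=0.54; AND[min(a, b)] → w = 0.54
Weighted average = (0.07·22.0 + 0.25·26.0 + 0.54·8.0 + 0.54·19.0) / (0.07 + 0.25 + 0.54 + 0.54)
  = 22.6200 / 1.4000 = 16.157

16.157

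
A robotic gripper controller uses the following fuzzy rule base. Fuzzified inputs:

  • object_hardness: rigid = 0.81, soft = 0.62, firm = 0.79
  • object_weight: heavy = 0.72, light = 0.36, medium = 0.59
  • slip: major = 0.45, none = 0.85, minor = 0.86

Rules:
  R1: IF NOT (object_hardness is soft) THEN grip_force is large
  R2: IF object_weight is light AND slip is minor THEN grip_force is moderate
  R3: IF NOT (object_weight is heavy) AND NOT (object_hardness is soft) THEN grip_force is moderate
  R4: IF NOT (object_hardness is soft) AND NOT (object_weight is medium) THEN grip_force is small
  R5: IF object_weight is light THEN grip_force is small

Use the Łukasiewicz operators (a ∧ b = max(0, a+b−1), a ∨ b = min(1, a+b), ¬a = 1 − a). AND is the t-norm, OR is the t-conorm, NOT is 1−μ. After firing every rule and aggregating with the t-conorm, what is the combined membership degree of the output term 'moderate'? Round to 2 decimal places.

0.22

R1: ¬soft=1−0.62=0.38 → w = 0.38
R2: light=0.36, minor=0.86; AND[max(0, a+b−1)] → w = 0.22
R3: ¬heavy=1−0.72=0.28, ¬soft=1−0.62=0.38; AND[max(0, a+b−1)] → w = 0.00
R4: ¬soft=1−0.62=0.38, ¬medium=1−0.59=0.41; AND[max(0, a+b−1)] → w = 0.00
R5: light=0.36 → w = 0.36
Rules with consequent 'moderate': {R2, R3} → strengths 0.22, 0.00
Aggregate via t-conorm [min(1, a+b)]: 0.22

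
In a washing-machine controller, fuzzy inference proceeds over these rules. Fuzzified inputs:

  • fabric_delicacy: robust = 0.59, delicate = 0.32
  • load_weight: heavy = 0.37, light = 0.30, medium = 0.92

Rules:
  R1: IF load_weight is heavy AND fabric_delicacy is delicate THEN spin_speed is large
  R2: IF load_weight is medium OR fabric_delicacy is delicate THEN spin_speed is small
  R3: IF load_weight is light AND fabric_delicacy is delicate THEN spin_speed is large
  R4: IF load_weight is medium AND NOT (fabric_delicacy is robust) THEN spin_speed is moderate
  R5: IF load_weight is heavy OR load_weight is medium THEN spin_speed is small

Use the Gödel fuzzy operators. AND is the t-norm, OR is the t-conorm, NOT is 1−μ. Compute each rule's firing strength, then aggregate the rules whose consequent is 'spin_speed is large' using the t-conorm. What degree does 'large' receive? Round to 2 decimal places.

R1: heavy=0.37, delicate=0.32; AND[min(a, b)] → w = 0.32
R2: medium=0.92, delicate=0.32; OR[max(a, b)] → w = 0.92
R3: light=0.30, delicate=0.32; AND[min(a, b)] → w = 0.30
R4: medium=0.92, ¬robust=1−0.59=0.41; AND[min(a, b)] → w = 0.41
R5: heavy=0.37, medium=0.92; OR[max(a, b)] → w = 0.92
Rules with consequent 'large': {R1, R3} → strengths 0.32, 0.30
Aggregate via t-conorm [max(a, b)]: 0.32

0.32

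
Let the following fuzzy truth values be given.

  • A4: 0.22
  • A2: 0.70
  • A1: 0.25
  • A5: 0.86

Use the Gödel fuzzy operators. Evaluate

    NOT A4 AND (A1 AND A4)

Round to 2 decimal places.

NOT A4 = 1 − 0.22 = 0.78
A1 AND A4 = min(a, b) on (0.25, 0.22) = 0.22
NOT A4 AND (A1 AND A4) = min(a, b) on (0.78, 0.22) = 0.22

0.22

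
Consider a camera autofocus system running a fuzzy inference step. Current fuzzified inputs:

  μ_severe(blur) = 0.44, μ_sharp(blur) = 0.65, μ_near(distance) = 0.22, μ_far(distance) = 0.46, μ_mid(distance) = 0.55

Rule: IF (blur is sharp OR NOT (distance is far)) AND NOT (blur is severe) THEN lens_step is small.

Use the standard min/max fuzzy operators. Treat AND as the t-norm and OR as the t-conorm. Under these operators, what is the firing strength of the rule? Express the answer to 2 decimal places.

firing strength: (sharp=0.65 OR ¬far=1−0.46=0.54) = 0.65; AND[min(a, b)] with ¬severe=1−0.44=0.56 → w = 0.56

0.56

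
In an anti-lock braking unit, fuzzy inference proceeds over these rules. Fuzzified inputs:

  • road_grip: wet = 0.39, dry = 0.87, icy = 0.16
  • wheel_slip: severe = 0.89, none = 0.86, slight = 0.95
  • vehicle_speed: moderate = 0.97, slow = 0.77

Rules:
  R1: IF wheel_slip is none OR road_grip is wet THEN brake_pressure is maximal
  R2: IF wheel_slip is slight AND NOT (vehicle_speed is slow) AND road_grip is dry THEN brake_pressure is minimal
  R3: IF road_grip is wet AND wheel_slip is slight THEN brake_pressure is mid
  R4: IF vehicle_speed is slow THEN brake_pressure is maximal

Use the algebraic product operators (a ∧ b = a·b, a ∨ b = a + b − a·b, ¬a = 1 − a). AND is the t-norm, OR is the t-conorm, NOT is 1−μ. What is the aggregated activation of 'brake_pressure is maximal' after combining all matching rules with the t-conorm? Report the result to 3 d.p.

0.980

R1: none=0.86, wet=0.39; OR[a + b − a·b] → w = 0.9146
R2: slight=0.95, ¬slow=1−0.77=0.23, dry=0.87; AND[a·b] → w = 0.1901
R3: wet=0.39, slight=0.95; AND[a·b] → w = 0.3705
R4: slow=0.77 → w = 0.7700
Rules with consequent 'maximal': {R1, R4} → strengths 0.9146, 0.7700
Aggregate via t-conorm [a + b − a·b]: 0.9804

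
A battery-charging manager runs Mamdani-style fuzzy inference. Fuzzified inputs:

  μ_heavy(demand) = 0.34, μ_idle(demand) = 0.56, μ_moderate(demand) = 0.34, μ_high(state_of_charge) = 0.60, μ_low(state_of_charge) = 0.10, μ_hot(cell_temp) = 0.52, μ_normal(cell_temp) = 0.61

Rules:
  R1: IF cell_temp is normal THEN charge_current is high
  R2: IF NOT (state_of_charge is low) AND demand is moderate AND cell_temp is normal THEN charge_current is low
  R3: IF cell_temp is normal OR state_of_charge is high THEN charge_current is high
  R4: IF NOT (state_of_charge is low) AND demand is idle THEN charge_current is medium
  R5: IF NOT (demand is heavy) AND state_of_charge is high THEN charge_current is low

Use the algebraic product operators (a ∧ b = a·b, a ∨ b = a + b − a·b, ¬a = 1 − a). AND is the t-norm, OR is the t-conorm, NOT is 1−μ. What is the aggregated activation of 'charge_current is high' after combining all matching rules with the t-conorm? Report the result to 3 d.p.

R1: normal=0.61 → w = 0.6100
R2: ¬low=1−0.10=0.90, moderate=0.34, normal=0.61; AND[a·b] → w = 0.1867
R3: normal=0.61, high=0.60; OR[a + b − a·b] → w = 0.8440
R4: ¬low=1−0.10=0.90, idle=0.56; AND[a·b] → w = 0.5040
R5: ¬heavy=1−0.34=0.66, high=0.60; AND[a·b] → w = 0.3960
Rules with consequent 'high': {R1, R3} → strengths 0.6100, 0.8440
Aggregate via t-conorm [a + b − a·b]: 0.9392

0.939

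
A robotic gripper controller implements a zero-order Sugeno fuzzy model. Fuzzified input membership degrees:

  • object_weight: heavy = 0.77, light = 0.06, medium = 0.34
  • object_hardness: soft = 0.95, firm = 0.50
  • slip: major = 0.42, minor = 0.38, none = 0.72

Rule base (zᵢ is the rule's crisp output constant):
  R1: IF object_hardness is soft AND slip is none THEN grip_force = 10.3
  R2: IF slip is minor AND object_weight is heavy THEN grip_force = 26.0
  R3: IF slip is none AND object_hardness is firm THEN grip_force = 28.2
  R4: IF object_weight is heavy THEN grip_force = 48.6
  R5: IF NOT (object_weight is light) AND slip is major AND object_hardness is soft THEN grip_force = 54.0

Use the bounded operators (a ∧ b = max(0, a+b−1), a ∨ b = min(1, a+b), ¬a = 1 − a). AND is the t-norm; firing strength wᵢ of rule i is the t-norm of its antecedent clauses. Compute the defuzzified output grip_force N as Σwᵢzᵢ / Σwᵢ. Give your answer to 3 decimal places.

33.569

R1 (z=10.3): soft=0.95, none=0.72; AND[max(0, a+b−1)] → w = 0.67
R2 (z=26.0): minor=0.38, heavy=0.77; AND[max(0, a+b−1)] → w = 0.15
R3 (z=28.2): none=0.72, firm=0.50; AND[max(0, a+b−1)] → w = 0.22
R4 (z=48.6): heavy=0.77 → w = 0.77
R5 (z=54.0): ¬light=1−0.06=0.94, major=0.42, soft=0.95; AND[max(0, a+b−1)] → w = 0.31
Weighted average = (0.67·10.3 + 0.15·26.0 + 0.22·28.2 + 0.77·48.6 + 0.31·54.0) / (0.67 + 0.15 + 0.22 + 0.77 + 0.31)
  = 71.1670 / 2.1200 = 33.569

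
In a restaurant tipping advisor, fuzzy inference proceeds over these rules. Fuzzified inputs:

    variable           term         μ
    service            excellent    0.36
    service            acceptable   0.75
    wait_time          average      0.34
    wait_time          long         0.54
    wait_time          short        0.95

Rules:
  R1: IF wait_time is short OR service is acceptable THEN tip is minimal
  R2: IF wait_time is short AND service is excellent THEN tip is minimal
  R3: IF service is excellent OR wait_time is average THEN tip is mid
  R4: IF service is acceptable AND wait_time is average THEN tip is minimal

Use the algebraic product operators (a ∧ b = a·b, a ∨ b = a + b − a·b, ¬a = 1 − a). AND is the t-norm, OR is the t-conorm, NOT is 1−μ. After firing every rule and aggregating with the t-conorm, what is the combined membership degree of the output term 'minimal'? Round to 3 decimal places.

R1: short=0.95, acceptable=0.75; OR[a + b − a·b] → w = 0.9875
R2: short=0.95, excellent=0.36; AND[a·b] → w = 0.3420
R3: excellent=0.36, average=0.34; OR[a + b − a·b] → w = 0.5776
R4: acceptable=0.75, average=0.34; AND[a·b] → w = 0.2550
Rules with consequent 'minimal': {R1, R2, R4} → strengths 0.9875, 0.3420, 0.2550
Aggregate via t-conorm [a + b − a·b]: 0.9939

0.994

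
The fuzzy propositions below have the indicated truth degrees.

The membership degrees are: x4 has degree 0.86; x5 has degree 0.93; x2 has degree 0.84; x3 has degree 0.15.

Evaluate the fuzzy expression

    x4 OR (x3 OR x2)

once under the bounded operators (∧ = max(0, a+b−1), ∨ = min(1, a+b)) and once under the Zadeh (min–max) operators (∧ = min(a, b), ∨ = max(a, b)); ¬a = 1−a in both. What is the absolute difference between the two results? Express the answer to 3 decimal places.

Under bounded:
  x3 OR x2 = min(1, a+b) on (0.15, 0.84) = 0.99
  x4 OR (x3 OR x2) = min(1, a+b) on (0.86, 0.99) = 1.00
  → value = 1.0000
Under Zadeh (min–max):
  x3 OR x2 = max(a, b) on (0.15, 0.84) = 0.84
  x4 OR (x3 OR x2) = max(a, b) on (0.86, 0.84) = 0.86
  → value = 0.8600
|1.0000 − 0.8600| = 0.140

0.140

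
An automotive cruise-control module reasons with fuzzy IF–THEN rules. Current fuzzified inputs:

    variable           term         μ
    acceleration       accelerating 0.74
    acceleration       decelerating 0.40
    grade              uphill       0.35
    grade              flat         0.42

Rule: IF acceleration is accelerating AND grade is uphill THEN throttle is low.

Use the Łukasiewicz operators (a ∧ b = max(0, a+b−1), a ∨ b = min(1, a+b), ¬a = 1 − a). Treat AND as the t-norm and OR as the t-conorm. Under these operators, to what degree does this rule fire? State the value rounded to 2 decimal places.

firing strength: accelerating=0.74, uphill=0.35; AND[max(0, a+b−1)] → w = 0.09

0.09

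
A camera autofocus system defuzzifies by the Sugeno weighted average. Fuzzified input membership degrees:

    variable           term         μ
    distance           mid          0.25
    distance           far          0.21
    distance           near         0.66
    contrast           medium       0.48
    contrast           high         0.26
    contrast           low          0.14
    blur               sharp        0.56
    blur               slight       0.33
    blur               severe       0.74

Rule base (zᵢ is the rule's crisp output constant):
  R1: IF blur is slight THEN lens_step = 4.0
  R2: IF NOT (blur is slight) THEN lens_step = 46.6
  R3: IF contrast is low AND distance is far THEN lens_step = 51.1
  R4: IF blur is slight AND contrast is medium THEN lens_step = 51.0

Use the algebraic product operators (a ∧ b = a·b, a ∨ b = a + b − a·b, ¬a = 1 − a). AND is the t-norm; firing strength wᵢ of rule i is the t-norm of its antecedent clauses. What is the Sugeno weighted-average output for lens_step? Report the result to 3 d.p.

R1 (z=4.0): slight=0.33 → w = 0.3300
R2 (z=46.6): ¬slight=1−0.33=0.67 → w = 0.6700
R3 (z=51.1): low=0.14, far=0.21; AND[a·b] → w = 0.0294
R4 (z=51.0): slight=0.33, medium=0.48; AND[a·b] → w = 0.1584
Weighted average = (0.3300·4.0 + 0.6700·46.6 + 0.0294·51.1 + 0.1584·51.0) / (0.3300 + 0.6700 + 0.0294 + 0.1584)
  = 42.1227 / 1.1878 = 35.463

35.463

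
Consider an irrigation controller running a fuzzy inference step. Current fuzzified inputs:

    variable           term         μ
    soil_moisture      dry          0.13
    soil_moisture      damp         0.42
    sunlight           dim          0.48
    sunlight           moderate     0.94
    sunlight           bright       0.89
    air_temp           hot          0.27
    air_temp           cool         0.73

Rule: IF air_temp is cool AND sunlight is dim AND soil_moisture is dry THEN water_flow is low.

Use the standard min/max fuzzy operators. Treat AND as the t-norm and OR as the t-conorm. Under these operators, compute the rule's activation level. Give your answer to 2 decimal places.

0.13

firing strength: cool=0.73, dim=0.48, dry=0.13; AND[min(a, b)] → w = 0.13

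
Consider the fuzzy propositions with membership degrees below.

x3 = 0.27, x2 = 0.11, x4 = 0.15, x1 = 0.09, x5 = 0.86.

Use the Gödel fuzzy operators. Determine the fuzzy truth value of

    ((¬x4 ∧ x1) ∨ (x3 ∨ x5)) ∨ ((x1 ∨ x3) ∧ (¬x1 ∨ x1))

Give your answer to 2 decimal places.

¬x4 = 1 − 0.15 = 0.85
¬x4 ∧ x1 = min(a, b) on (0.85, 0.09) = 0.09
x3 ∨ x5 = max(a, b) on (0.27, 0.86) = 0.86
(¬x4 ∧ x1) ∨ (x3 ∨ x5) = max(a, b) on (0.09, 0.86) = 0.86
x1 ∨ x3 = max(a, b) on (0.09, 0.27) = 0.27
¬x1 = 1 − 0.09 = 0.91
¬x1 ∨ x1 = max(a, b) on (0.91, 0.09) = 0.91
(x1 ∨ x3) ∧ (¬x1 ∨ x1) = min(a, b) on (0.27, 0.91) = 0.27
((¬x4 ∧ x1) ∨ (x3 ∨ x5)) ∨ ((x1 ∨ x3) ∧ (¬x1 ∨ x1)) = max(a, b) on (0.86, 0.27) = 0.86

0.86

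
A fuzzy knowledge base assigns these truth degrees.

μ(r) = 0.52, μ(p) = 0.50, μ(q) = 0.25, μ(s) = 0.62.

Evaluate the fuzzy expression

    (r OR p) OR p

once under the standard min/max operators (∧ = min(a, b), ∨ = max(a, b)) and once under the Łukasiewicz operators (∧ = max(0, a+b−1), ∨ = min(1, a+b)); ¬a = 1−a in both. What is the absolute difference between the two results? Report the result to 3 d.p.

0.480

Under standard min/max:
  r OR p = max(a, b) on (0.52, 0.50) = 0.52
  (r OR p) OR p = max(a, b) on (0.52, 0.50) = 0.52
  → value = 0.5200
Under Łukasiewicz:
  r OR p = min(1, a+b) on (0.52, 0.50) = 1.00
  (r OR p) OR p = min(1, a+b) on (1.00, 0.50) = 1.00
  → value = 1.0000
|0.5200 − 1.0000| = 0.480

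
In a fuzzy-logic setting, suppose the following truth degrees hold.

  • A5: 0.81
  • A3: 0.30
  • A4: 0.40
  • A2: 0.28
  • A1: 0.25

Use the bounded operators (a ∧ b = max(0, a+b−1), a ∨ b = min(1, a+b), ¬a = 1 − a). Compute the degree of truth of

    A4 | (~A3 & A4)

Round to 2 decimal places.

~A3 = 1 − 0.30 = 0.70
~A3 & A4 = max(0, a+b−1) on (0.70, 0.40) = 0.10
A4 | (~A3 & A4) = min(1, a+b) on (0.40, 0.10) = 0.50

0.50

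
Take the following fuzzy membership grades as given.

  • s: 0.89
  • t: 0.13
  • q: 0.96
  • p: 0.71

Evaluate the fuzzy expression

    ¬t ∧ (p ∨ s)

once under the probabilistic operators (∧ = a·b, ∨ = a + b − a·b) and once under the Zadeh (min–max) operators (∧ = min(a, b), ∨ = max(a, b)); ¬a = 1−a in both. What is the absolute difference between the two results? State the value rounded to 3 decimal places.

0.028

Under probabilistic:
  ¬t = 1 − 0.1300 = 0.8700
  p ∨ s = a + b − a·b on (0.7100, 0.8900) = 0.9681
  ¬t ∧ (p ∨ s) = a·b on (0.8700, 0.9681) = 0.8422
  → value = 0.8422
Under Zadeh (min–max):
  ¬t = 1 − 0.13 = 0.87
  p ∨ s = max(a, b) on (0.71, 0.89) = 0.89
  ¬t ∧ (p ∨ s) = min(a, b) on (0.87, 0.89) = 0.87
  → value = 0.8700
|0.8422 − 0.8700| = 0.028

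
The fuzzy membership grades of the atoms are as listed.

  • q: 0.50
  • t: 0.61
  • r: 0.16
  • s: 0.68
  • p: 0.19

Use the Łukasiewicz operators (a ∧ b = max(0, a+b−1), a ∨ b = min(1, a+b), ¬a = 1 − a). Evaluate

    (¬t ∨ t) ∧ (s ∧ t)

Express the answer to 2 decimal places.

0.29

¬t = 1 − 0.61 = 0.39
¬t ∨ t = min(1, a+b) on (0.39, 0.61) = 1.00
s ∧ t = max(0, a+b−1) on (0.68, 0.61) = 0.29
(¬t ∨ t) ∧ (s ∧ t) = max(0, a+b−1) on (1.00, 0.29) = 0.29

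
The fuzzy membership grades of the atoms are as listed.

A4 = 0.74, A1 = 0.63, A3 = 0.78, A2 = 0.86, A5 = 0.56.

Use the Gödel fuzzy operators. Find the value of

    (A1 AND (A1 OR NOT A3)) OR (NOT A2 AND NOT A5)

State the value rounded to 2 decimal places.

NOT A3 = 1 − 0.78 = 0.22
A1 OR NOT A3 = max(a, b) on (0.63, 0.22) = 0.63
A1 AND (A1 OR NOT A3) = min(a, b) on (0.63, 0.63) = 0.63
NOT A2 = 1 − 0.86 = 0.14
NOT A5 = 1 − 0.56 = 0.44
NOT A2 AND NOT A5 = min(a, b) on (0.14, 0.44) = 0.14
(A1 AND (A1 OR NOT A3)) OR (NOT A2 AND NOT A5) = max(a, b) on (0.63, 0.14) = 0.63

0.63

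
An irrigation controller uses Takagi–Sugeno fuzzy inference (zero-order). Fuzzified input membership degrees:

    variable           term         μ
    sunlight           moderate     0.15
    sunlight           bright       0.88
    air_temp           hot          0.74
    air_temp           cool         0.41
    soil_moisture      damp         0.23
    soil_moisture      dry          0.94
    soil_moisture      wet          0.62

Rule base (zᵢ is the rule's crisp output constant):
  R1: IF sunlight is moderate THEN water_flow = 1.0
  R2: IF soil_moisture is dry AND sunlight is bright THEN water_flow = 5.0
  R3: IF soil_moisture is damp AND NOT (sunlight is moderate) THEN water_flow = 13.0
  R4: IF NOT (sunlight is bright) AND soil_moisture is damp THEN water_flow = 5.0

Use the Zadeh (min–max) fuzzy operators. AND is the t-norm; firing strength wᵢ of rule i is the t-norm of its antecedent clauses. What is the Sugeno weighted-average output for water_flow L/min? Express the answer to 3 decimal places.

R1 (z=1.0): moderate=0.15 → w = 0.15
R2 (z=5.0): dry=0.94, bright=0.88; AND[min(a, b)] → w = 0.88
R3 (z=13.0): damp=0.23, ¬moderate=1−0.15=0.85; AND[min(a, b)] → w = 0.23
R4 (z=5.0): ¬bright=1−0.88=0.12, damp=0.23; AND[min(a, b)] → w = 0.12
Weighted average = (0.15·1.0 + 0.88·5.0 + 0.23·13.0 + 0.12·5.0) / (0.15 + 0.88 + 0.23 + 0.12)
  = 8.1400 / 1.3800 = 5.899

5.899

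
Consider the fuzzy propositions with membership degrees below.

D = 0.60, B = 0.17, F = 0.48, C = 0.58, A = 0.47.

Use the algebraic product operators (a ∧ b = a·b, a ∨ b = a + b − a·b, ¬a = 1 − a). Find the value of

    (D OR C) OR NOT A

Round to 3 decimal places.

D OR C = a + b − a·b on (0.6000, 0.5800) = 0.8320
NOT A = 1 − 0.4700 = 0.5300
(D OR C) OR NOT A = a + b − a·b on (0.8320, 0.5300) = 0.9210

0.921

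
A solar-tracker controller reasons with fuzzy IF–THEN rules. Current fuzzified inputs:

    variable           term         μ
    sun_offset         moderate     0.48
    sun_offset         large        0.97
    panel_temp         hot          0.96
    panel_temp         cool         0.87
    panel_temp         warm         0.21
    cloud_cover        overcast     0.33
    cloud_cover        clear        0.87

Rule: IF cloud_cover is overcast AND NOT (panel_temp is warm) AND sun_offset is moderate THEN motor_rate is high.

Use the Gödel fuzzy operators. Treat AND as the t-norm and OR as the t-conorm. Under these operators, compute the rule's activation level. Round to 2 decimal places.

0.33

firing strength: overcast=0.33, ¬warm=1−0.21=0.79, moderate=0.48; AND[min(a, b)] → w = 0.33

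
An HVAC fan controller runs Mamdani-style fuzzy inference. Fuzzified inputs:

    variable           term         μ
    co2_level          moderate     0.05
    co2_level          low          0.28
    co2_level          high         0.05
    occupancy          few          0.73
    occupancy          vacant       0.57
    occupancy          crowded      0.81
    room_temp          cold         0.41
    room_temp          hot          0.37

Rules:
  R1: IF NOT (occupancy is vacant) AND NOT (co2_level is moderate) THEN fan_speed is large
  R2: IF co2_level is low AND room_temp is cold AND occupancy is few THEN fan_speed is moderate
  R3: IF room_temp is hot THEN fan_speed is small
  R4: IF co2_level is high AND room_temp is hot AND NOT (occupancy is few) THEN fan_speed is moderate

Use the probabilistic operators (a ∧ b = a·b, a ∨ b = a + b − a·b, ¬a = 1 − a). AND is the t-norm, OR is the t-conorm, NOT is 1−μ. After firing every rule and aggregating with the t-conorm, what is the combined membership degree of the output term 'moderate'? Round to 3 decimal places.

R1: ¬vacant=1−0.57=0.43, ¬moderate=1−0.05=0.95; AND[a·b] → w = 0.4085
R2: low=0.28, cold=0.41, few=0.73; AND[a·b] → w = 0.0838
R3: hot=0.37 → w = 0.3700
R4: high=0.05, hot=0.37, ¬few=1−0.73=0.27; AND[a·b] → w = 0.0050
Rules with consequent 'moderate': {R2, R4} → strengths 0.0838, 0.0050
Aggregate via t-conorm [a + b − a·b]: 0.0884

0.088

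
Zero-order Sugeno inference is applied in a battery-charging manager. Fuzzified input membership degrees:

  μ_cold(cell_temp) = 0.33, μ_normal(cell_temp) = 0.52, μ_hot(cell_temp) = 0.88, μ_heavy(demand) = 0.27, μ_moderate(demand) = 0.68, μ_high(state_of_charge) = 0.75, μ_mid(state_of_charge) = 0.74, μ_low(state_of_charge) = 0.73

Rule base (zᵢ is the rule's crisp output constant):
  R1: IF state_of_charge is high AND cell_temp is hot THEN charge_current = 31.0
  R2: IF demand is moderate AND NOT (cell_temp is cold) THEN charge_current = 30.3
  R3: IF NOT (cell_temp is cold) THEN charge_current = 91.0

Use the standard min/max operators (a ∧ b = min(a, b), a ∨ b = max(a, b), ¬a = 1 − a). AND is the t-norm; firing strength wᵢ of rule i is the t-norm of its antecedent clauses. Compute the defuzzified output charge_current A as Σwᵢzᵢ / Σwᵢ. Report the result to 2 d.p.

R1 (z=31.0): high=0.75, hot=0.88; AND[min(a, b)] → w = 0.75
R2 (z=30.3): moderate=0.68, ¬cold=1−0.33=0.67; AND[min(a, b)] → w = 0.67
R3 (z=91.0): ¬cold=1−0.33=0.67 → w = 0.67
Weighted average = (0.75·31.0 + 0.67·30.3 + 0.67·91.0) / (0.75 + 0.67 + 0.67)
  = 104.5210 / 2.0900 = 50.01

50.01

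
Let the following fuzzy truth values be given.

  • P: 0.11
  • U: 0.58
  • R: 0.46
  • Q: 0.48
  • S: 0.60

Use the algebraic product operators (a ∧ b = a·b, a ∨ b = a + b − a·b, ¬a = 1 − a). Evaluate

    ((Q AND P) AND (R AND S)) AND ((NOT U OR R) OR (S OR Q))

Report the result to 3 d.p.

Q AND P = a·b on (0.4800, 0.1100) = 0.0528
R AND S = a·b on (0.4600, 0.6000) = 0.2760
(Q AND P) AND (R AND S) = a·b on (0.0528, 0.2760) = 0.0146
NOT U = 1 − 0.5800 = 0.4200
NOT U OR R = a + b − a·b on (0.4200, 0.4600) = 0.6868
S OR Q = a + b − a·b on (0.6000, 0.4800) = 0.7920
(NOT U OR R) OR (S OR Q) = a + b − a·b on (0.6868, 0.7920) = 0.9349
((Q AND P) AND (R AND S)) AND ((NOT U OR R) OR (S OR Q)) = a·b on (0.0146, 0.9349) = 0.0136

0.014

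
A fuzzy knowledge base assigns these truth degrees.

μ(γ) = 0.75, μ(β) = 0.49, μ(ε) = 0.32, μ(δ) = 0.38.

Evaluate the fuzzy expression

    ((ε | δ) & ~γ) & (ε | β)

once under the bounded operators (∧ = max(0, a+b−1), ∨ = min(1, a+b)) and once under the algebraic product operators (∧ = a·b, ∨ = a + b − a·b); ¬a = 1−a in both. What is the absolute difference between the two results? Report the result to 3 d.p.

Under bounded:
  ε | δ = min(1, a+b) on (0.32, 0.38) = 0.70
  ~γ = 1 − 0.75 = 0.25
  (ε | δ) & ~γ = max(0, a+b−1) on (0.70, 0.25) = 0.00
  ε | β = min(1, a+b) on (0.32, 0.49) = 0.81
  ((ε | δ) & ~γ) & (ε | β) = max(0, a+b−1) on (0.00, 0.81) = 0.00
  → value = 0.0000
Under algebraic product:
  ε | δ = a + b − a·b on (0.3200, 0.3800) = 0.5784
  ~γ = 1 − 0.7500 = 0.2500
  (ε | δ) & ~γ = a·b on (0.5784, 0.2500) = 0.1446
  ε | β = a + b − a·b on (0.3200, 0.4900) = 0.6532
  ((ε | δ) & ~γ) & (ε | β) = a·b on (0.1446, 0.6532) = 0.0945
  → value = 0.0945
|0.0000 − 0.0945| = 0.094

0.094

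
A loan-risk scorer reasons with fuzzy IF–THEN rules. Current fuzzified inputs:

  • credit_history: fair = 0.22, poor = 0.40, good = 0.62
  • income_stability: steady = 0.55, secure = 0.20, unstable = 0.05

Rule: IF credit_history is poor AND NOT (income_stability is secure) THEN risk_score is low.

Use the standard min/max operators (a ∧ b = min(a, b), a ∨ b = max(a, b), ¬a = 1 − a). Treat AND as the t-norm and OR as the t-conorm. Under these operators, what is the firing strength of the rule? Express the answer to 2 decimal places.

0.40

firing strength: poor=0.40, ¬secure=1−0.20=0.80; AND[min(a, b)] → w = 0.40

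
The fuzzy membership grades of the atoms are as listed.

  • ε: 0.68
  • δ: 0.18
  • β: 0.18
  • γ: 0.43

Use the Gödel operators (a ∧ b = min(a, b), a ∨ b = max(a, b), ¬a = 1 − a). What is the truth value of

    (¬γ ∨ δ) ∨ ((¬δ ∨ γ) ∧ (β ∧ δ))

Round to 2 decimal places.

¬γ = 1 − 0.43 = 0.57
¬γ ∨ δ = max(a, b) on (0.57, 0.18) = 0.57
¬δ = 1 − 0.18 = 0.82
¬δ ∨ γ = max(a, b) on (0.82, 0.43) = 0.82
β ∧ δ = min(a, b) on (0.18, 0.18) = 0.18
(¬δ ∨ γ) ∧ (β ∧ δ) = min(a, b) on (0.82, 0.18) = 0.18
(¬γ ∨ δ) ∨ ((¬δ ∨ γ) ∧ (β ∧ δ)) = max(a, b) on (0.57, 0.18) = 0.57

0.57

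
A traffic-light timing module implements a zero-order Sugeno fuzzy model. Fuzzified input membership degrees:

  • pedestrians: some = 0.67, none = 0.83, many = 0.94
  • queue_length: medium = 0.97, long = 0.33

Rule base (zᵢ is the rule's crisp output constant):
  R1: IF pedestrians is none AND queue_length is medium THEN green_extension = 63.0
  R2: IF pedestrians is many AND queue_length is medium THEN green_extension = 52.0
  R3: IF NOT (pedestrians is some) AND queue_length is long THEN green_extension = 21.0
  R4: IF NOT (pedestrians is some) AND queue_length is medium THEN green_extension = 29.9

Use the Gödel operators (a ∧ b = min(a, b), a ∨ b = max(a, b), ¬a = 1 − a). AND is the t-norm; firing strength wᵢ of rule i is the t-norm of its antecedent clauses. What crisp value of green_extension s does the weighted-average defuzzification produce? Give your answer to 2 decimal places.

R1 (z=63.0): none=0.83, medium=0.97; AND[min(a, b)] → w = 0.83
R2 (z=52.0): many=0.94, medium=0.97; AND[min(a, b)] → w = 0.94
R3 (z=21.0): ¬some=1−0.67=0.33, long=0.33; AND[min(a, b)] → w = 0.33
R4 (z=29.9): ¬some=1−0.67=0.33, medium=0.97; AND[min(a, b)] → w = 0.33
Weighted average = (0.83·63.0 + 0.94·52.0 + 0.33·21.0 + 0.33·29.9) / (0.83 + 0.94 + 0.33 + 0.33)
  = 117.9670 / 2.4300 = 48.55

48.55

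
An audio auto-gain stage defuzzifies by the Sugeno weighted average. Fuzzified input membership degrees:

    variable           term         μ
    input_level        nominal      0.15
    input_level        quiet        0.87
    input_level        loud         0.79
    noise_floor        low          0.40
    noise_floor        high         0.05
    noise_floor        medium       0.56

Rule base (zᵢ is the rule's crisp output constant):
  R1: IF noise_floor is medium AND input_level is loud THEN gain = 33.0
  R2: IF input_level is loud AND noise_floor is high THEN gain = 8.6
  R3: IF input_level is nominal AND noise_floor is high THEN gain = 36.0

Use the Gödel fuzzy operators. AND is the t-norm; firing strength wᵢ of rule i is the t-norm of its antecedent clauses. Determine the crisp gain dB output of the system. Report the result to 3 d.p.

31.379

R1 (z=33.0): medium=0.56, loud=0.79; AND[min(a, b)] → w = 0.56
R2 (z=8.6): loud=0.79, high=0.05; AND[min(a, b)] → w = 0.05
R3 (z=36.0): nominal=0.15, high=0.05; AND[min(a, b)] → w = 0.05
Weighted average = (0.56·33.0 + 0.05·8.6 + 0.05·36.0) / (0.56 + 0.05 + 0.05)
  = 20.7100 / 0.6600 = 31.379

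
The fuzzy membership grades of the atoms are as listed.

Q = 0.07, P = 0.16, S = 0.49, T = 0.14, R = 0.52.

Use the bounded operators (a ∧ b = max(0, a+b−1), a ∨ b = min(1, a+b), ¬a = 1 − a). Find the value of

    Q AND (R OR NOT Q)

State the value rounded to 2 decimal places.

NOT Q = 1 − 0.07 = 0.93
R OR NOT Q = min(1, a+b) on (0.52, 0.93) = 1.00
Q AND (R OR NOT Q) = max(0, a+b−1) on (0.07, 1.00) = 0.07

0.07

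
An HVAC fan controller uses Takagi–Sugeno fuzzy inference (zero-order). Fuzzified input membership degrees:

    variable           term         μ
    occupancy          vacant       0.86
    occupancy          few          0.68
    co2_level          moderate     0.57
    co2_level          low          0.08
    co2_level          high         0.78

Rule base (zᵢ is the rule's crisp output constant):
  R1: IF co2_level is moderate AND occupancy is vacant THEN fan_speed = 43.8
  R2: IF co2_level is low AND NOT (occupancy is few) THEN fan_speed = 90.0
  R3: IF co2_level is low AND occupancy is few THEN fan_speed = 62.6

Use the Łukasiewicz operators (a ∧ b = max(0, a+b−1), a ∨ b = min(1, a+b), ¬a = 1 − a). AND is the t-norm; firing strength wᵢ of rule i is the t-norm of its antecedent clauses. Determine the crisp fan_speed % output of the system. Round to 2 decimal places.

R1 (z=43.8): moderate=0.57, vacant=0.86; AND[max(0, a+b−1)] → w = 0.43
R2 (z=90.0): low=0.08, ¬few=1−0.68=0.32; AND[max(0, a+b−1)] → w = 0.00
R3 (z=62.6): low=0.08, few=0.68; AND[max(0, a+b−1)] → w = 0.00
Weighted average = (0.43·43.8 + 0.00·90.0 + 0.00·62.6) / (0.43 + 0.00 + 0.00)
  = 18.8340 / 0.4300 = 43.80

43.80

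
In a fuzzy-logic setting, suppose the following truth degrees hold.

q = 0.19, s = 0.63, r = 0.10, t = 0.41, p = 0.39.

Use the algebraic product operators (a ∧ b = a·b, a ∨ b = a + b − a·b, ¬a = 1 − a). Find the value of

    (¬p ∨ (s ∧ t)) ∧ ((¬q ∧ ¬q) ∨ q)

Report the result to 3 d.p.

¬p = 1 − 0.3900 = 0.6100
s ∧ t = a·b on (0.6300, 0.4100) = 0.2583
¬p ∨ (s ∧ t) = a + b − a·b on (0.6100, 0.2583) = 0.7107
¬q = 1 − 0.1900 = 0.8100
¬q = 1 − 0.1900 = 0.8100
¬q ∧ ¬q = a·b on (0.8100, 0.8100) = 0.6561
(¬q ∧ ¬q) ∨ q = a + b − a·b on (0.6561, 0.1900) = 0.7214
(¬p ∨ (s ∧ t)) ∧ ((¬q ∧ ¬q) ∨ q) = a·b on (0.7107, 0.7214) = 0.5128

0.513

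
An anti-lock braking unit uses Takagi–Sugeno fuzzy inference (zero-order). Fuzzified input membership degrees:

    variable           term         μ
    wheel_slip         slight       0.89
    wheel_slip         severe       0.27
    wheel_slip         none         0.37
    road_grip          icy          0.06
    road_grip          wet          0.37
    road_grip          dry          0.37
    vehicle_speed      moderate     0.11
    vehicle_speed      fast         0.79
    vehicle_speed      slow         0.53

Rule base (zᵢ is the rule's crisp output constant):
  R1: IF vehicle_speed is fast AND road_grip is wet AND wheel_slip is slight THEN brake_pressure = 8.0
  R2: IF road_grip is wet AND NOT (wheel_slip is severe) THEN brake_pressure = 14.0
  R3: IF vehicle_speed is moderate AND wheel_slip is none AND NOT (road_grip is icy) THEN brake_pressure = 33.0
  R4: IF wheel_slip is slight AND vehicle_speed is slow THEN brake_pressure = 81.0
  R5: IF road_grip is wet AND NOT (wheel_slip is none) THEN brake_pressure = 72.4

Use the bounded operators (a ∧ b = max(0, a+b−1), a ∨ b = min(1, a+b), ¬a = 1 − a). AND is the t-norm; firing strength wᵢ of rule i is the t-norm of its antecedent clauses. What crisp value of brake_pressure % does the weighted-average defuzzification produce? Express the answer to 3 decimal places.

62.842

R1 (z=8.0): fast=0.79, wet=0.37, slight=0.89; AND[max(0, a+b−1)] → w = 0.05
R2 (z=14.0): wet=0.37, ¬severe=1−0.27=0.73; AND[max(0, a+b−1)] → w = 0.10
R3 (z=33.0): moderate=0.11, none=0.37, ¬icy=1−0.06=0.94; AND[max(0, a+b−1)] → w = 0.00
R4 (z=81.0): slight=0.89, slow=0.53; AND[max(0, a+b−1)] → w = 0.42
R5 (z=72.4): wet=0.37, ¬none=1−0.37=0.63; AND[max(0, a+b−1)] → w = 0.00
Weighted average = (0.05·8.0 + 0.10·14.0 + 0.00·33.0 + 0.42·81.0 + 0.00·72.4) / (0.05 + 0.10 + 0.00 + 0.42 + 0.00)
  = 35.8200 / 0.5700 = 62.842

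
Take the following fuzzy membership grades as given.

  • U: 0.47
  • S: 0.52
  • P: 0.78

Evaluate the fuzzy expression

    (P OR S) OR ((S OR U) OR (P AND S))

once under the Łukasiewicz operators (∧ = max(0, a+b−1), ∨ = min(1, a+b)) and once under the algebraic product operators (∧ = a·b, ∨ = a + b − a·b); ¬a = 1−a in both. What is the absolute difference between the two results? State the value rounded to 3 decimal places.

0.016

Under Łukasiewicz:
  P OR S = min(1, a+b) on (0.78, 0.52) = 1.00
  S OR U = min(1, a+b) on (0.52, 0.47) = 0.99
  P AND S = max(0, a+b−1) on (0.78, 0.52) = 0.30
  (S OR U) OR (P AND S) = min(1, a+b) on (0.99, 0.30) = 1.00
  (P OR S) OR ((S OR U) OR (P AND S)) = min(1, a+b) on (1.00, 1.00) = 1.00
  → value = 1.0000
Under algebraic product:
  P OR S = a + b − a·b on (0.7800, 0.5200) = 0.8944
  S OR U = a + b − a·b on (0.5200, 0.4700) = 0.7456
  P AND S = a·b on (0.7800, 0.5200) = 0.4056
  (S OR U) OR (P AND S) = a + b − a·b on (0.7456, 0.4056) = 0.8488
  (P OR S) OR ((S OR U) OR (P AND S)) = a + b − a·b on (0.8944, 0.8488) = 0.9840
  → value = 0.9840
|1.0000 − 0.9840| = 0.016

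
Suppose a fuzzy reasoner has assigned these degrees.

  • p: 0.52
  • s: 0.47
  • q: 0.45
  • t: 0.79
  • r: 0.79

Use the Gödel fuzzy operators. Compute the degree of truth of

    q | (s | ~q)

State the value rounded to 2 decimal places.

0.55

~q = 1 − 0.45 = 0.55
s | ~q = max(a, b) on (0.47, 0.55) = 0.55
q | (s | ~q) = max(a, b) on (0.45, 0.55) = 0.55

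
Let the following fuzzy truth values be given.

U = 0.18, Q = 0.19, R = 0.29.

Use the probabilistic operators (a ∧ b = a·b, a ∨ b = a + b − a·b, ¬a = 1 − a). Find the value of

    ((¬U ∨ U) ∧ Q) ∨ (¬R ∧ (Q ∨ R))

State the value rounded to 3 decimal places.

¬U = 1 − 0.1800 = 0.8200
¬U ∨ U = a + b − a·b on (0.8200, 0.1800) = 0.8524
(¬U ∨ U) ∧ Q = a·b on (0.8524, 0.1900) = 0.1620
¬R = 1 − 0.2900 = 0.7100
Q ∨ R = a + b − a·b on (0.1900, 0.2900) = 0.4249
¬R ∧ (Q ∨ R) = a·b on (0.7100, 0.4249) = 0.3017
((¬U ∨ U) ∧ Q) ∨ (¬R ∧ (Q ∨ R)) = a + b − a·b on (0.1620, 0.3017) = 0.4148

0.415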